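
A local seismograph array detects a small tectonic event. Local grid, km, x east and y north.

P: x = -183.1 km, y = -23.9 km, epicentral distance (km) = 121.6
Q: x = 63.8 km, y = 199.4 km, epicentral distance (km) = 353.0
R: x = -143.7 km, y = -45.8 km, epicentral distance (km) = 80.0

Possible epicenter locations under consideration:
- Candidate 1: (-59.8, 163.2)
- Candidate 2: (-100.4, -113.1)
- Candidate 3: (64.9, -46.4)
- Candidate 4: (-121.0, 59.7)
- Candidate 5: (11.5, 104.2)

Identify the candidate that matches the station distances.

Candidate 2

For each candidate, compare |candidate − station| to the reported distance:
Candidate 1: residuals P 102.5, Q 224.2, R 145.2 → max 224.2 km
Candidate 2: residuals P 0.0, Q 0.0, R 0.0 → max 0.0 km
Candidate 3: residuals P 127.4, Q 107.2, R 128.6 → max 128.6 km
Candidate 4: residuals P 17.5, Q 121.3, R 27.9 → max 121.3 km
Candidate 5: residuals P 111.4, Q 244.4, R 135.8 → max 244.4 km
Only Candidate 2 has all residuals ≈ 0.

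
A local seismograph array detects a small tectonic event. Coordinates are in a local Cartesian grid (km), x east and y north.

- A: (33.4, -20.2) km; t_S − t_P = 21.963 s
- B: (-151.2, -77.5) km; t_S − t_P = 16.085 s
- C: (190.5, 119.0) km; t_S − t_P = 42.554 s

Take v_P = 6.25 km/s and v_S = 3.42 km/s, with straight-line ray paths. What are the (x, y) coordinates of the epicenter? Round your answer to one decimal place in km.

Distance from S−P lag: d = Δt · v_P v_S / (v_P − v_S) = Δt · (6.25·3.42)/(6.25−3.42) ≈ 7.5530·Δt.
So d_A = 165.89, d_B = 121.49, d_C = 321.41 km.
Circle about each station: (x − 33.4)² + (y + 20.2)² = 165.89²; (x + 151.2)² + (y + 77.5)² = 121.49²; (x − 190.5)² + (y − 119.0)² = 321.41².
Subtracting the A equation from the B and C equations removes the quadratic terms:
-369.2 x − 114.6 y = 40103.76
314.2 x + 278.4 y = -26857.25
Solving the 2×2 system: x ≈ -121.1, y ≈ 40.2 km.

(-121.1, 40.2)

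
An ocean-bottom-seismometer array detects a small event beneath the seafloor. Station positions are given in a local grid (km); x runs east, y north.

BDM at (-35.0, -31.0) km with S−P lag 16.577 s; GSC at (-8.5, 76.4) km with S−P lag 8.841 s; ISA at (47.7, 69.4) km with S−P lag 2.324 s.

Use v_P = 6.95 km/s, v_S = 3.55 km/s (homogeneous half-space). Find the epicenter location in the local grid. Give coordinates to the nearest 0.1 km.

Distance from S−P lag: d = Δt · v_P v_S / (v_P − v_S) = Δt · (6.95·3.55)/(6.95−3.55) ≈ 7.2566·Δt.
So d_BDM = 120.29, d_GSC = 64.16, d_ISA = 16.86 km.
Circle about each station: (x + 35.0)² + (y + 31.0)² = 120.29²; (x + 8.5)² + (y − 76.4)² = 64.16²; (x − 47.7)² + (y − 69.4)² = 16.86².
Subtracting pairs of circle equations eliminates x²+y² and gives linear equations (the radical axes):
53.0 x + 214.8 y = 14076.39
165.4 x + 200.8 y = 19091.07
Solving the 2×2 system: x ≈ 51.2, y ≈ 52.9 km.

x ≈ 51.2 km, y ≈ 52.9 km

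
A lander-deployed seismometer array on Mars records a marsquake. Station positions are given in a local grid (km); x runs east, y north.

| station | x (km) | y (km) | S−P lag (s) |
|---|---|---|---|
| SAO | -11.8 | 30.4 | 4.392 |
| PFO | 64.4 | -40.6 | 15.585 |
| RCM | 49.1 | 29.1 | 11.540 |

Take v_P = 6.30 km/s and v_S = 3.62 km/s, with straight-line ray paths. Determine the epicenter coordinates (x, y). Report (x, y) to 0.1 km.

-49.1 km east, 28.0 km north

Distance from S−P lag: d = Δt · v_P v_S / (v_P − v_S) = Δt · (6.30·3.62)/(6.30−3.62) ≈ 8.5097·Δt.
So d_SAO = 37.37, d_PFO = 132.62, d_RCM = 98.20 km.
Circle about each station: (x + 11.8)² + (y − 30.4)² = 37.37²; (x − 64.4)² + (y + 40.6)² = 132.62²; (x − 49.1)² + (y − 29.1)² = 98.20².
Subtracting pairs of circle equations eliminates x²+y² and gives linear equations (the radical axes):
152.4 x − 142.0 y = -11459.23
121.8 x − 2.6 y = -6052.50
Solving the 2×2 system: x ≈ -49.1, y ≈ 28.0 km.
Check against SAO (with the unrounded x, y): √((x + 11.8)²+(y − 30.4)²) = 37.37 ≈ 37.37 km. ✓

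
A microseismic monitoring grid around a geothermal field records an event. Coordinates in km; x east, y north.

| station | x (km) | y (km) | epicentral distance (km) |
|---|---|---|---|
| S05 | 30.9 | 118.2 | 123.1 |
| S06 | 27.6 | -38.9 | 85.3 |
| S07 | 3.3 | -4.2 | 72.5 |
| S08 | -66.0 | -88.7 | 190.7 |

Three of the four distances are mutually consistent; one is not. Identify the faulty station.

S07

Solve using three stations at a time. Using S05, S06, S08 (subtract circle equations pairwise → linear system) gives (x, y) ≈ (95.2, 13.2).
Distances from that point to each station vs reported:
  S05: calculated 123.1 vs reported 123.1 → residual 0.0 km
  S06: calculated 85.4 vs reported 85.3 → residual 0.1 km
  S07: calculated 93.6 vs reported 72.5 → residual 21.1 km
  S08: calculated 190.7 vs reported 190.7 → residual 0.0 km
S05, S06, S08 are mutually consistent (residuals ≈ 0); S07 is off by 21.1 km.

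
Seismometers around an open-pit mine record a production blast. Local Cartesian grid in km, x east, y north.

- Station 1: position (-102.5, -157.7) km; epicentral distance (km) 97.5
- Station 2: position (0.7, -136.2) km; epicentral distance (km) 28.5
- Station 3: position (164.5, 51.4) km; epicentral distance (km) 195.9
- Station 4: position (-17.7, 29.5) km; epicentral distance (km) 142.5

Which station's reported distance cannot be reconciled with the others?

Solve using three stations at a time. Using Station 1, Station 2, Station 4 (subtract circle equations pairwise → linear system) gives (x, y) ≈ (-15.9, -113.0).
Distances from that point to each station vs reported:
  Station 1: calculated 97.5 vs reported 97.5 → residual 0.0 km
  Station 2: calculated 28.5 vs reported 28.5 → residual 0.0 km
  Station 3: calculated 244.0 vs reported 195.9 → residual 48.1 km
  Station 4: calculated 142.5 vs reported 142.5 → residual 0.0 km
Station 1, Station 2, Station 4 are mutually consistent (residuals ≈ 0); Station 3 is off by 48.1 km.

Station 3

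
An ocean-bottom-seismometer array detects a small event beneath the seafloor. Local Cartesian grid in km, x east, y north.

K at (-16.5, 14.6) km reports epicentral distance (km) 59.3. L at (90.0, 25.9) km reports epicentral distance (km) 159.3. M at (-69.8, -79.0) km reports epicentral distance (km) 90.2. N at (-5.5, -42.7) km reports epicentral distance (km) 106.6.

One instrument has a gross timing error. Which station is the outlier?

Solve using three stations at a time. Using K, L, N (subtract circle equations pairwise → linear system) gives (x, y) ≈ (-68.3, 43.4).
Distances from that point to each station vs reported:
  K: calculated 59.3 vs reported 59.3 → residual 0.0 km
  L: calculated 159.3 vs reported 159.3 → residual 0.0 km
  M: calculated 122.4 vs reported 90.2 → residual 32.2 km
  N: calculated 106.6 vs reported 106.6 → residual 0.0 km
K, L, N are mutually consistent (residuals ≈ 0); M is off by 32.2 km.

M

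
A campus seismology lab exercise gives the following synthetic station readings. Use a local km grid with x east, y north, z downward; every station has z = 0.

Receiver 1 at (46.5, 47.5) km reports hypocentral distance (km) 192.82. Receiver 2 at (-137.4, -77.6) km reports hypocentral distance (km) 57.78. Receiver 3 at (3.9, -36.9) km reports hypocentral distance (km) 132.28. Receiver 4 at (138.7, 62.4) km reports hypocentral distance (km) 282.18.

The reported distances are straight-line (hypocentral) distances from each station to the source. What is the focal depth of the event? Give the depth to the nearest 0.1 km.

depth ≈ 38.0 km

Each station gives a sphere (x−x_i)² + (y−y_i)² + z² = d_i² (stations at z=0).
Subtracting the Receiver 1 sphere from Receiver 2 and Receiver 3: z² cancels, leaving linear equations in x and y:
-367.8 x − 250.2 y = 54323.04
-85.2 x − 168.8 y = 16639.87
Solving: x ≈ -122.804, y ≈ -36.593 km (keep extra digits for the depth step; rounded: -122.8, -36.6).
Then from the Receiver 1 sphere: z² = 192.82² − (x − 46.5)² − (y − 47.5)² with x = -122.804, y = -36.593, so z ≈ 38.001 ≈ 38.0 km.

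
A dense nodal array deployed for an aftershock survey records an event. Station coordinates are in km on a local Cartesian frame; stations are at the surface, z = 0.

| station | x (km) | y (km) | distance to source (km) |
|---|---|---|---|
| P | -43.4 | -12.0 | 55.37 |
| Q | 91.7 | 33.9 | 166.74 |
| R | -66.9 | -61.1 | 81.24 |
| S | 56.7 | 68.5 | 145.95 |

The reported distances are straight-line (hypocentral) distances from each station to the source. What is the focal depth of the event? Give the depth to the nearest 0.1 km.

Each station gives a sphere (x−x_i)² + (y−y_i)² + z² = d_i² (stations at z=0).
Subtracting the P sphere from Q and R: z² cancels, leaving linear equations in x and y:
270.2 x + 91.8 y = -17205.85
-47.0 x − 98.2 y = 2647.16
Solving: x ≈ -65.107, y ≈ 4.204 km (keep extra digits for the depth step; rounded: -65.1, 4.2).
Then from the P sphere: z² = 55.37² − (x + 43.4)² − (y + 12.0)² with x = -65.107, y = 4.204, so z ≈ 48.292 ≈ 48.3 km.

depth ≈ 48.3 km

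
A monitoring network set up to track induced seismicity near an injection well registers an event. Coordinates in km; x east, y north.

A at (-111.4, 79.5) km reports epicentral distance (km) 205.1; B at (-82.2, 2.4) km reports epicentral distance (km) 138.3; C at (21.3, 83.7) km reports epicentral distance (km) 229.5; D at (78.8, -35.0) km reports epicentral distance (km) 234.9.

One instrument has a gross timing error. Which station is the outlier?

C

Solve using three stations at a time. Using A, B, D (subtract circle equations pairwise → linear system) gives (x, y) ≈ (-138.6, -123.6).
Distances from that point to each station vs reported:
  A: calculated 205.0 vs reported 205.1 → residual 0.1 km
  B: calculated 138.1 vs reported 138.3 → residual 0.2 km
  C: calculated 261.8 vs reported 229.5 → residual 32.3 km
  D: calculated 234.8 vs reported 234.9 → residual 0.1 km
A, B, D are mutually consistent (residuals ≈ 0); C is off by 32.3 km.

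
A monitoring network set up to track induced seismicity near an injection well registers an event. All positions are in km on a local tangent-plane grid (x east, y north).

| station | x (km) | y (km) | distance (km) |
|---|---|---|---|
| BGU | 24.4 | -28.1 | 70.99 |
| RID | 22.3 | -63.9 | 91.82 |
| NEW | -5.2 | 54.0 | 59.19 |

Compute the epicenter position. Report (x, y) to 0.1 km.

-38.4 km east, 5.0 km north

Circle about each station: (x − 24.4)² + (y + 28.1)² = 70.99²; (x − 22.3)² + (y + 63.9)² = 91.82²; (x + 5.2)² + (y − 54.0)² = 59.19².
Subtracting the BGU equation from the RID and NEW equations removes the quadratic terms:
-4.2 x − 71.6 y = -195.80
-59.2 x + 164.2 y = 3094.19
Solving the 2×2 system: x ≈ -38.4, y ≈ 5.0 km.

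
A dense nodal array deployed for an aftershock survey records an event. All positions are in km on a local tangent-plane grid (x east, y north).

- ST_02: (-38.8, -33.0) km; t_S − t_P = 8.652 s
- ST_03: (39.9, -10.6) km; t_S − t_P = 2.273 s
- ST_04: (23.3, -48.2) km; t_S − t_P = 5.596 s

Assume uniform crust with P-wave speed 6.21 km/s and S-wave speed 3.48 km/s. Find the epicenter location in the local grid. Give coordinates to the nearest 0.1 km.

Distance from S−P lag: d = Δt · v_P v_S / (v_P − v_S) = Δt · (6.21·3.48)/(6.21−3.48) ≈ 7.9160·Δt.
So d_ST_02 = 68.49, d_ST_03 = 17.99, d_ST_04 = 44.30 km.
Circle about each station: (x + 38.8)² + (y + 33.0)² = 68.49²; (x − 39.9)² + (y + 10.6)² = 17.99²; (x − 23.3)² + (y + 48.2)² = 44.30².
Subtracting the ST_02 equation from the ST_03 and ST_04 equations removes the quadratic terms:
157.4 x + 44.8 y = 3477.17
124.2 x − 30.4 y = 3000.08
Solving the 2×2 system: x ≈ 23.2, y ≈ -3.9 km.

(23.2, -3.9)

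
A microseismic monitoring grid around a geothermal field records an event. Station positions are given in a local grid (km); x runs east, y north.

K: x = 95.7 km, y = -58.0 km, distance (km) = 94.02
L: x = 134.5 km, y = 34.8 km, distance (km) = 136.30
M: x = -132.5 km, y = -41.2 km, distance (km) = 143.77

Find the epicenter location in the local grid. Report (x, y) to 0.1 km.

9.7 km east, -20.0 km north

Circle about each station: (x − 95.7)² + (y + 58.0)² = 94.02²; (x − 134.5)² + (y − 34.8)² = 136.30²; (x + 132.5)² + (y + 41.2)² = 143.77².
Subtracting the K equation from the L and M equations removes the quadratic terms:
77.6 x + 185.6 y = -2959.13
-456.4 x + 33.6 y = -5098.85
Solving the 2×2 system: x ≈ 9.7, y ≈ -20.0 km.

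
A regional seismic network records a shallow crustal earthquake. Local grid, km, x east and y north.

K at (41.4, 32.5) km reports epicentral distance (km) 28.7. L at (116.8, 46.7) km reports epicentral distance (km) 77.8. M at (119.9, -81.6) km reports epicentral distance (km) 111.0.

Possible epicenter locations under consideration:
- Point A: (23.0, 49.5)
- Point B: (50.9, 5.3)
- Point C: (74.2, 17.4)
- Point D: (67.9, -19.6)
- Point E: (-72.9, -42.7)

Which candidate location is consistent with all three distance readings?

For each candidate, compare |candidate − station| to the reported distance:
Point A: residuals K 3.6, L 16.0, M 52.0 → max 52.0 km
Point B: residuals K 0.1, L 0.0, M 0.0 → max 0.1 km
Point C: residuals K 7.4, L 26.1, M 2.0 → max 26.1 km
Point D: residuals K 29.8, L 4.6, M 30.1 → max 30.1 km
Point E: residuals K 108.1, L 131.9, M 85.7 → max 131.9 km
Only Point B has all residuals ≈ 0.

Point B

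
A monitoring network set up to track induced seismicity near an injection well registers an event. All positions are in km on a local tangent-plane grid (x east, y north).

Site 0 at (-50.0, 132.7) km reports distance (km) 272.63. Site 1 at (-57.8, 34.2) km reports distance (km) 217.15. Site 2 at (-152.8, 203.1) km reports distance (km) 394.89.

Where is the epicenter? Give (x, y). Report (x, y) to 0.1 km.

(133.1, -69.3)

Circle about each station: (x + 50.0)² + (y − 132.7)² = 272.63²; (x + 57.8)² + (y − 34.2)² = 217.15²; (x + 152.8)² + (y − 203.1)² = 394.89².
Subtracting the Site 0 equation from the Site 1 and Site 2 equations removes the quadratic terms:
-15.6 x − 197.0 y = 11574.18
-205.6 x + 140.8 y = -37122.84
Solving the 2×2 system: x ≈ 133.1, y ≈ -69.3 km.
Check against Site 0 (with the unrounded x, y): √((x + 50.0)²+(y − 132.7)²) = 272.63 ≈ 272.63 km. ✓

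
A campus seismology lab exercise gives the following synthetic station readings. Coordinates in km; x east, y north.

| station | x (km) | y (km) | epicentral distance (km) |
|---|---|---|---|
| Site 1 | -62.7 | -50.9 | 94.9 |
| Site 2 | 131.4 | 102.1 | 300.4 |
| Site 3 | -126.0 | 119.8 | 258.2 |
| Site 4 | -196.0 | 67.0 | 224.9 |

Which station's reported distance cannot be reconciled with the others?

Solve using three stations at a time. Using Site 1, Site 3, Site 4 (subtract circle equations pairwise → linear system) gives (x, y) ≈ (-101.9, -137.3).
Distances from that point to each station vs reported:
  Site 1: calculated 94.8 vs reported 94.9 → residual 0.1 km
  Site 2: calculated 334.3 vs reported 300.4 → residual 33.9 km
  Site 3: calculated 258.2 vs reported 258.2 → residual 0.0 km
  Site 4: calculated 224.9 vs reported 224.9 → residual 0.0 km
Site 1, Site 3, Site 4 are mutually consistent (residuals ≈ 0); Site 2 is off by 33.9 km.

Site 2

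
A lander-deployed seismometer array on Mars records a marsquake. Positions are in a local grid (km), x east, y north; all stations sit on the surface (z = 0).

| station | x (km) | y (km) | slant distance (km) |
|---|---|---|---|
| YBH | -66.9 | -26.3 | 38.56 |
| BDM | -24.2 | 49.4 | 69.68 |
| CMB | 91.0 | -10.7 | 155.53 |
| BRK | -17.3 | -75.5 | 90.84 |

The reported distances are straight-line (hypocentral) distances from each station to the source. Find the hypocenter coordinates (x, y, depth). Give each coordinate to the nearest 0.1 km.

Each station gives a sphere (x−x_i)² + (y−y_i)² + z² = d_i² (stations at z=0).
Subtracting the YBH sphere from BDM and CMB: z² cancels, leaving linear equations in x and y:
85.4 x + 151.4 y = -5509.73
315.8 x + 31.2 y = -19474.52
Solving: x ≈ -61.499, y ≈ -1.702 km (keep extra digits for the depth step; rounded: -61.5, -1.7).
Then from the YBH sphere: z² = 38.56² − (x + 66.9)² − (y + 26.3)² with x = -61.499, y = -1.702, so z ≈ 29.200 ≈ 29.2 km.

x ≈ -61.5 km, y ≈ -1.7 km, depth ≈ 29.2 km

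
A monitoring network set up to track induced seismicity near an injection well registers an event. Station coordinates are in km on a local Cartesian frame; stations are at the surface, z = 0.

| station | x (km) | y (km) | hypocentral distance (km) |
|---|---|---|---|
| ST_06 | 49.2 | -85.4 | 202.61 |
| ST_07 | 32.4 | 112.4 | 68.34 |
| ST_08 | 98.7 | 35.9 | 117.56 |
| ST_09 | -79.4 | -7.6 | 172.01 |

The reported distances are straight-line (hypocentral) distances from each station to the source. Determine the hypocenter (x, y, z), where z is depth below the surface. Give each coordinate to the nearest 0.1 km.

Each station gives a sphere (x−x_i)² + (y−y_i)² + z² = d_i² (stations at z=0).
Subtracting the ST_06 sphere from ST_07 and ST_08: z² cancels, leaving linear equations in x and y:
-33.6 x + 395.6 y = 40350.18
99.0 x + 242.6 y = 28547.16
Solving: x ≈ 31.793, y ≈ 104.698 km (keep extra digits for the depth step; rounded: 31.8, 104.7).
Then from the ST_06 sphere: z² = 202.61² − (x − 49.2)² − (y + 85.4)² with x = 31.793, y = 104.698, so z ≈ 67.901 ≈ 67.9 km.

x ≈ 31.8 km, y ≈ 104.7 km, depth ≈ 67.9 km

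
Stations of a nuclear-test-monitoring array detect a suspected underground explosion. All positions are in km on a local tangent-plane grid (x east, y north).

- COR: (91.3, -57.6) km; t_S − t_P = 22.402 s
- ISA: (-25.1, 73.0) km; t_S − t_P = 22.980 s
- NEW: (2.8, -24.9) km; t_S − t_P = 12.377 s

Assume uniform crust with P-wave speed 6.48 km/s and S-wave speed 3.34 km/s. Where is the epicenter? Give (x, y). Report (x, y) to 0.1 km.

x ≈ -61.3 km, y ≈ -81.2 km

Distance from S−P lag: d = Δt · v_P v_S / (v_P − v_S) = Δt · (6.48·3.34)/(6.48−3.34) ≈ 6.8927·Δt.
So d_COR = 154.41, d_ISA = 158.40, d_NEW = 85.31 km.
Circle about each station: (x − 91.3)² + (y + 57.6)² = 154.41²; (x + 25.1)² + (y − 73.0)² = 158.40²; (x − 2.8)² + (y + 24.9)² = 85.31².
Subtracting the COR equation from the ISA and NEW equations removes the quadratic terms:
-232.8 x + 261.2 y = -6942.55
-177.0 x + 65.4 y = 5539.05
Solving the 2×2 system: x ≈ -61.3, y ≈ -81.2 km.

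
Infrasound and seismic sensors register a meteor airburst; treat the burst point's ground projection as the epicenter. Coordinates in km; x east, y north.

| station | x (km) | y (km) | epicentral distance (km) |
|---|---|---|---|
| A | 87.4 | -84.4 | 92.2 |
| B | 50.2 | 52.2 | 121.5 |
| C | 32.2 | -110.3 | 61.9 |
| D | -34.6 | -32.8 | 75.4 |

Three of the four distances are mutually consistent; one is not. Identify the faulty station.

D

Solve using three stations at a time. Using A, B, C (subtract circle equations pairwise → linear system) gives (x, y) ≈ (-1.0, -58.0).
Distances from that point to each station vs reported:
  A: calculated 92.2 vs reported 92.2 → residual 0.0 km
  B: calculated 121.5 vs reported 121.5 → residual 0.0 km
  C: calculated 61.9 vs reported 61.9 → residual 0.0 km
  D: calculated 42.0 vs reported 75.4 → residual 33.4 km
A, B, C are mutually consistent (residuals ≈ 0); D is off by 33.4 km.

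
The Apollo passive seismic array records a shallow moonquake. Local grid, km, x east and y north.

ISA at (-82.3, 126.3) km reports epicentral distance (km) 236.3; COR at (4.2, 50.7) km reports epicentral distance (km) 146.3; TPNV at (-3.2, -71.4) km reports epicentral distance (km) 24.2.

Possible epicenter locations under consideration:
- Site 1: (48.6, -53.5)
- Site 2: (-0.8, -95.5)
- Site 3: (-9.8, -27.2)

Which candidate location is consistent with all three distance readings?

For each candidate, compare |candidate − station| to the reported distance:
Site 1: residuals ISA 13.9, COR 33.0, TPNV 30.6 → max 33.0 km
Site 2: residuals ISA 0.0, COR 0.0, TPNV 0.0 → max 0.0 km
Site 3: residuals ISA 66.5, COR 67.2, TPNV 20.5 → max 67.2 km
Only Site 2 has all residuals ≈ 0.

Site 2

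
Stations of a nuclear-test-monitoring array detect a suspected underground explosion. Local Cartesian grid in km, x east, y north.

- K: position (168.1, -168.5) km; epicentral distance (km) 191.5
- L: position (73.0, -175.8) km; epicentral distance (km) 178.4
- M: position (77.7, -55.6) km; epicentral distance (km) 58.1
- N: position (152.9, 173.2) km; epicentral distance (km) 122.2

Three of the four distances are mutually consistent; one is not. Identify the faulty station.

Solve using three stations at a time. Using K, L, M (subtract circle equations pairwise → linear system) gives (x, y) ≈ (81.7, 2.4).
Distances from that point to each station vs reported:
  K: calculated 191.5 vs reported 191.5 → residual 0.0 km
  L: calculated 178.4 vs reported 178.4 → residual 0.0 km
  M: calculated 58.1 vs reported 58.1 → residual 0.0 km
  N: calculated 185.1 vs reported 122.2 → residual 62.9 km
K, L, M are mutually consistent (residuals ≈ 0); N is off by 62.9 km.

N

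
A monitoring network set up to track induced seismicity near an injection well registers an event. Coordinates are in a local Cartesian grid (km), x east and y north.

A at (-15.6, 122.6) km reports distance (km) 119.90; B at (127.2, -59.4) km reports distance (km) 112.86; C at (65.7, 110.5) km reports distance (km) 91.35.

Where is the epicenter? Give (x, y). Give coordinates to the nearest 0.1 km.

Circle about each station: (x + 15.6)² + (y − 122.6)² = 119.90²; (x − 127.2)² + (y + 59.4)² = 112.86²; (x − 65.7)² + (y − 110.5)² = 91.35².
Subtracting the A equation from the B and C equations removes the quadratic terms:
285.6 x − 364.0 y = 6072.71
162.6 x − 24.2 y = 7283.81
Solving the 2×2 system: x ≈ 47.9, y ≈ 20.9 km.

x ≈ 47.9 km, y ≈ 20.9 km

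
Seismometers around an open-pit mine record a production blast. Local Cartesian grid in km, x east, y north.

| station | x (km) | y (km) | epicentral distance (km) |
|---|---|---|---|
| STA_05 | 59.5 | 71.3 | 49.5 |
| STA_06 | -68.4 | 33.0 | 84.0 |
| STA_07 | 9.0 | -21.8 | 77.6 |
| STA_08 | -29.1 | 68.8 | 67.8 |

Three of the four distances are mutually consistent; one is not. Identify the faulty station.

Solve using three stations at a time. Using STA_05, STA_06, STA_07 (subtract circle equations pairwise → linear system) gives (x, y) ≈ (12.5, 55.7).
Distances from that point to each station vs reported:
  STA_05: calculated 49.5 vs reported 49.5 → residual 0.0 km
  STA_06: calculated 84.0 vs reported 84.0 → residual 0.0 km
  STA_07: calculated 77.6 vs reported 77.6 → residual 0.0 km
  STA_08: calculated 43.6 vs reported 67.8 → residual 24.2 km
STA_05, STA_06, STA_07 are mutually consistent (residuals ≈ 0); STA_08 is off by 24.2 km.

STA_08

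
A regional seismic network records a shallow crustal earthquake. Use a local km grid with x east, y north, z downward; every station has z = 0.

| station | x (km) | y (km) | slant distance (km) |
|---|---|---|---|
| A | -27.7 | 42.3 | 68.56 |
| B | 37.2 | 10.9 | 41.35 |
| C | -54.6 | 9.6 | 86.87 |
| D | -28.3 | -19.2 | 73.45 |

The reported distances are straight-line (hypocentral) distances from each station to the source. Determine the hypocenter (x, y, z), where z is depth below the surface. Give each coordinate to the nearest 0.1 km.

Each station gives a sphere (x−x_i)² + (y−y_i)² + z² = d_i² (stations at z=0).
Subtracting the A sphere from B and C: z² cancels, leaving linear equations in x and y:
129.8 x − 62.8 y = 1936.72
-53.8 x − 65.4 y = -2329.18
Solving: x ≈ 22.998, y ≈ 16.695 km (keep extra digits for the depth step; rounded: 23.0, 16.7).
Then from the A sphere: z² = 68.56² − (x + 27.7)² − (y − 42.3)² with x = 22.998, y = 16.695, so z ≈ 38.400 ≈ 38.4 km.
Check against D (with the unrounded solution): distance 73.45 ≈ 73.45 km. ✓

(23.0, 16.7, 38.4)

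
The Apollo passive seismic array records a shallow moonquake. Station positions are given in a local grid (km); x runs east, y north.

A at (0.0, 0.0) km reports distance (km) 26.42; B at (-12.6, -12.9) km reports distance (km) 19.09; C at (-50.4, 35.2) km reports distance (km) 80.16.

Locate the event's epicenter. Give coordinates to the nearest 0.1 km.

Circle about each station: x² + y² = 26.42²; (x + 12.6)² + (y + 12.9)² = 19.09²; (x + 50.4)² + (y − 35.2)² = 80.16².
Subtracting pairs of circle equations eliminates x²+y² and gives linear equations (the radical axes):
-25.2 x − 25.8 y = 658.76
-100.8 x + 70.4 y = -1948.41
Solving the 2×2 system: x ≈ 0.9, y ≈ -26.4 km.
Check against A (with the unrounded x, y): √(x²+y²) = 26.42 ≈ 26.42 km. ✓

x ≈ 0.9 km, y ≈ -26.4 km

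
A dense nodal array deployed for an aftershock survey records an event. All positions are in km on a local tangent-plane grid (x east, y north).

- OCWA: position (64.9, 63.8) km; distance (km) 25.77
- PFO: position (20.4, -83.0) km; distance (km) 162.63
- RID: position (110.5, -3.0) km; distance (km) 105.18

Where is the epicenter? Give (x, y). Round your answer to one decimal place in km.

43.4 km east, 78.0 km north

Circle about each station: (x − 64.9)² + (y − 63.8)² = 25.77²; (x − 20.4)² + (y + 83.0)² = 162.63²; (x − 110.5)² + (y + 3.0)² = 105.18².
Subtracting the OCWA equation from the PFO and RID equations removes the quadratic terms:
-89.0 x − 293.6 y = -26761.71
91.2 x − 133.6 y = -6461.94
Solving the 2×2 system: x ≈ 43.4, y ≈ 78.0 km.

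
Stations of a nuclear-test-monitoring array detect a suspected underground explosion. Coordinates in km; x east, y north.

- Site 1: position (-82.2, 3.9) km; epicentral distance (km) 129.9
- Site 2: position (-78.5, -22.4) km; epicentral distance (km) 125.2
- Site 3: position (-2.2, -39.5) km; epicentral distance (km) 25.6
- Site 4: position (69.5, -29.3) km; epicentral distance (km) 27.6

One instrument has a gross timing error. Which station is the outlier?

Solve using three stations at a time. Using Site 1, Site 2, Site 4 (subtract circle equations pairwise → linear system) gives (x, y) ≈ (46.4, -14.2).
Distances from that point to each station vs reported:
  Site 1: calculated 129.9 vs reported 129.9 → residual 0.0 km
  Site 2: calculated 125.2 vs reported 125.2 → residual 0.0 km
  Site 3: calculated 54.8 vs reported 25.6 → residual 29.2 km
  Site 4: calculated 27.6 vs reported 27.6 → residual 0.0 km
Site 1, Site 2, Site 4 are mutually consistent (residuals ≈ 0); Site 3 is off by 29.2 km.

Site 3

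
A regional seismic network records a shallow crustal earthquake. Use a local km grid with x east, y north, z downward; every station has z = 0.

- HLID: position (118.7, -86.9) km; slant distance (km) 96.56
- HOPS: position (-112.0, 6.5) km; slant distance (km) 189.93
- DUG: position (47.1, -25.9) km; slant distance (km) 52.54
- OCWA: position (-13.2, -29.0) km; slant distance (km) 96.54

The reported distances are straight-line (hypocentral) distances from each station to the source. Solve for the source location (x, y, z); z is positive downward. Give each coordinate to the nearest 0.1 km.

Each station gives a sphere (x−x_i)² + (y−y_i)² + z² = d_i² (stations at z=0).
Subtracting the HLID sphere from HOPS and DUG: z² cancels, leaving linear equations in x and y:
-461.4 x + 186.8 y = -35804.62
-143.2 x + 122.0 y = -12188.70
Solving: x ≈ 70.794, y ≈ -16.812 km (keep extra digits for the depth step; rounded: 70.8, -16.8).
Then from the HLID sphere: z² = 96.56² − (x − 118.7)² − (y + 86.9)² with x = 70.794, y = -16.812, so z ≈ 46.006 ≈ 46.0 km.

(70.8, -16.8, 46.0)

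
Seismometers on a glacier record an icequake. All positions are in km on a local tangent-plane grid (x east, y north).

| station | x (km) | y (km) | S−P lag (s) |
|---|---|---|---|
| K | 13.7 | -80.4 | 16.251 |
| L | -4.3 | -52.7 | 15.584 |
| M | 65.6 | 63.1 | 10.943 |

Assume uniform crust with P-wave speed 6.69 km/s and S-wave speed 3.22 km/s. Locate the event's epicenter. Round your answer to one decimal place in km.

x ≈ 79.0 km, y ≈ -3.5 km

Distance from S−P lag: d = Δt · v_P v_S / (v_P − v_S) = Δt · (6.69·3.22)/(6.69−3.22) ≈ 6.2080·Δt.
So d_K = 100.89, d_L = 96.75, d_M = 67.93 km.
Circle about each station: (x − 13.7)² + (y + 80.4)² = 100.89²; (x + 4.3)² + (y + 52.7)² = 96.75²; (x − 65.6)² + (y − 63.1)² = 67.93².
Subtracting the K equation from the L and M equations removes the quadratic terms:
-36.0 x + 55.4 y = -3037.84
103.8 x + 287.0 y = 7197.43
Solving the 2×2 system: x ≈ 79.0, y ≈ -3.5 km.
Check against K (with the unrounded x, y): √((x − 13.7)²+(y + 80.4)²) = 100.89 ≈ 100.89 km. ✓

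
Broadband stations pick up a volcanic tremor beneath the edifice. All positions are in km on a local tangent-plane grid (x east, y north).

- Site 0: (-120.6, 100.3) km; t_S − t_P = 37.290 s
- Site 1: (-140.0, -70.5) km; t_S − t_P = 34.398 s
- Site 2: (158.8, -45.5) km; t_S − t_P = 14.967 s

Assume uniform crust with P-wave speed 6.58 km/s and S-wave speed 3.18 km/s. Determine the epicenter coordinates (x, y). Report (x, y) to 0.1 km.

x ≈ 67.9 km, y ≈ -30.6 km

Distance from S−P lag: d = Δt · v_P v_S / (v_P − v_S) = Δt · (6.58·3.18)/(6.58−3.18) ≈ 6.1542·Δt.
So d_Site 0 = 229.49, d_Site 1 = 211.69, d_Site 2 = 92.11 km.
Circle about each station: (x + 120.6)² + (y − 100.3)² = 229.49²; (x + 140.0)² + (y + 70.5)² = 211.69²; (x − 158.8)² + (y + 45.5)² = 92.11².
Subtracting pairs of circle equations eliminates x²+y² and gives linear equations (the radical axes):
-38.8 x − 341.6 y = 7818.80
558.8 x − 291.6 y = 46864.65
Solving the 2×2 system: x ≈ 67.9, y ≈ -30.6 km.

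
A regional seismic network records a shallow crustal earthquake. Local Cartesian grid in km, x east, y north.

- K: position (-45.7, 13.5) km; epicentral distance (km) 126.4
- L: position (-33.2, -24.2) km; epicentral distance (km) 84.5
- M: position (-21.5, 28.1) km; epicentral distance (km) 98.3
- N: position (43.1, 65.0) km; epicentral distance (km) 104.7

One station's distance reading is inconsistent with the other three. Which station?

Solve using three stations at a time. Using L, M, N (subtract circle equations pairwise → linear system) gives (x, y) ≈ (49.9, -39.4).
Distances from that point to each station vs reported:
  K: calculated 109.2 vs reported 126.4 → residual 17.2 km
  L: calculated 84.4 vs reported 84.5 → residual 0.1 km
  M: calculated 98.3 vs reported 98.3 → residual 0.0 km
  N: calculated 104.7 vs reported 104.7 → residual 0.0 km
L, M, N are mutually consistent (residuals ≈ 0); K is off by 17.2 km.

K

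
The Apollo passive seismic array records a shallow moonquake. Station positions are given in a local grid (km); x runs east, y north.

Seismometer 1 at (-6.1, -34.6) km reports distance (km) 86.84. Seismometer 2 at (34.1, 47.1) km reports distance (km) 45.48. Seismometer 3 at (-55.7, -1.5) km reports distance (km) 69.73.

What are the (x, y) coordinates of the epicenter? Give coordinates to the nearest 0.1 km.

Circle about each station: (x + 6.1)² + (y + 34.6)² = 86.84²; (x − 34.1)² + (y − 47.1)² = 45.48²; (x + 55.7)² + (y + 1.5)² = 69.73².
Subtracting pairs of circle equations eliminates x²+y² and gives linear equations (the radical axes):
80.4 x + 163.4 y = 7619.61
-99.2 x + 66.2 y = 4549.28
Solving the 2×2 system: x ≈ -11.1, y ≈ 52.1 km.

-11.1 km east, 52.1 km north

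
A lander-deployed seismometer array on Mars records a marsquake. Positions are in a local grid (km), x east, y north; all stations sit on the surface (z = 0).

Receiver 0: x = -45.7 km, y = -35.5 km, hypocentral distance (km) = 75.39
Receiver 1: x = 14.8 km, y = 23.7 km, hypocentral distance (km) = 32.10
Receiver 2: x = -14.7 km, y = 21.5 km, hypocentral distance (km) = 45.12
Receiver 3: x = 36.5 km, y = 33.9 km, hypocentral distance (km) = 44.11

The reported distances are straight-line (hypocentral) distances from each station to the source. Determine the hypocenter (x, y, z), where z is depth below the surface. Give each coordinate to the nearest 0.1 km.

Each station gives a sphere (x−x_i)² + (y−y_i)² + z² = d_i² (stations at z=0).
Subtracting the Receiver 0 sphere from Receiver 1 and Receiver 2: z² cancels, leaving linear equations in x and y:
121.0 x + 118.4 y = 2085.23
62.0 x + 114.0 y = 977.44
Solving: x ≈ 18.903, y ≈ -1.707 km (keep extra digits for the depth step; rounded: 18.9, -1.7).
Then from the Receiver 0 sphere: z² = 75.39² − (x + 45.7)² − (y + 35.5)² with x = 18.903, y = -1.707, so z ≈ 19.187 ≈ 19.2 km.

(18.9, -1.7, 19.2)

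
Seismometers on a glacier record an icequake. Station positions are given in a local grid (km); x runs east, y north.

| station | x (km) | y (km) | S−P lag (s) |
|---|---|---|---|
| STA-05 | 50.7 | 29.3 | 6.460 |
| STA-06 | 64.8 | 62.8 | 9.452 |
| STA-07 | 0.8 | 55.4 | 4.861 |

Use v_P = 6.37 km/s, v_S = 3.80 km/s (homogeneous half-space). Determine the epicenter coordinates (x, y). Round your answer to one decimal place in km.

-7.1 km east, 10.3 km north

Distance from S−P lag: d = Δt · v_P v_S / (v_P − v_S) = Δt · (6.37·3.80)/(6.37−3.80) ≈ 9.4187·Δt.
So d_STA-05 = 60.84, d_STA-06 = 89.03, d_STA-07 = 45.78 km.
Circle about each station: (x − 50.7)² + (y − 29.3)² = 60.84²; (x − 64.8)² + (y − 62.8)² = 89.03²; (x − 0.8)² + (y − 55.4)² = 45.78².
Subtracting the STA-05 equation from the STA-06 and STA-07 equations removes the quadratic terms:
28.2 x + 67.0 y = 489.06
-99.8 x + 52.2 y = 1246.52
Solving the 2×2 system: x ≈ -7.1, y ≈ 10.3 km.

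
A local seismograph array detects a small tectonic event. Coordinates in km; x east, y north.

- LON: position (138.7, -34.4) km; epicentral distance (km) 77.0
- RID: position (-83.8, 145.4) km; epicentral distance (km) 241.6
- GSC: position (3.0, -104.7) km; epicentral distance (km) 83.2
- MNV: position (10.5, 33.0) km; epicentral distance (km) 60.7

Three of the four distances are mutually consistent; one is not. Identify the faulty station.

MNV

Solve using three stations at a time. Using LON, RID, GSC (subtract circle equations pairwise → linear system) gives (x, y) ≈ (62.7, -46.7).
Distances from that point to each station vs reported:
  LON: calculated 77.0 vs reported 77.0 → residual 0.0 km
  RID: calculated 241.6 vs reported 241.6 → residual 0.0 km
  GSC: calculated 83.2 vs reported 83.2 → residual 0.0 km
  MNV: calculated 95.3 vs reported 60.7 → residual 34.6 km
LON, RID, GSC are mutually consistent (residuals ≈ 0); MNV is off by 34.6 km.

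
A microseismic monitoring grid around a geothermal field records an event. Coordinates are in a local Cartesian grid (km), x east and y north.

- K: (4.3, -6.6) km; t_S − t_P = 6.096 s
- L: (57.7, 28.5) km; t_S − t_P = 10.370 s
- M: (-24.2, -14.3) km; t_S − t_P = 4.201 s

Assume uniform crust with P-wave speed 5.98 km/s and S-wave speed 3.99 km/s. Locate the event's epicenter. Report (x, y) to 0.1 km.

Distance from S−P lag: d = Δt · v_P v_S / (v_P − v_S) = Δt · (5.98·3.99)/(5.98−3.99) ≈ 11.9901·Δt.
So d_K = 73.09, d_L = 124.34, d_M = 50.37 km.
Circle about each station: (x − 4.3)² + (y + 6.6)² = 73.09²; (x − 57.7)² + (y − 28.5)² = 124.34²; (x + 24.2)² + (y + 14.3)² = 50.37².
Subtracting the K equation from the L and M equations removes the quadratic terms:
106.8 x + 70.2 y = -6038.80
-57.0 x − 15.4 y = 3533.09
Solving the 2×2 system: x ≈ -65.8, y ≈ 14.1 km.

x ≈ -65.8 km, y ≈ 14.1 km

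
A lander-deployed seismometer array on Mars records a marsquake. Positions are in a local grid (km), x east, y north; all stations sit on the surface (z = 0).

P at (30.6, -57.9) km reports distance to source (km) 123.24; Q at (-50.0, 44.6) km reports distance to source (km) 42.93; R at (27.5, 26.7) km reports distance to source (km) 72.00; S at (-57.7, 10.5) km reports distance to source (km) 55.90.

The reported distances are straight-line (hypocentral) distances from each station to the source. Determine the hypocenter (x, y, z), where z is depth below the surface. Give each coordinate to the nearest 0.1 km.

x ≈ -31.5 km, y ≈ 41.3 km, depth ≈ 38.6 km

Each station gives a sphere (x−x_i)² + (y−y_i)² + z² = d_i² (stations at z=0).
Subtracting the P sphere from Q and R: z² cancels, leaving linear equations in x and y:
-161.2 x + 205.0 y = 13545.50
-6.2 x + 169.2 y = 7184.47
Solving: x ≈ -31.498, y ≈ 41.307 km (keep extra digits for the depth step; rounded: -31.5, 41.3).
Then from the P sphere: z² = 123.24² − (x − 30.6)² − (y + 57.9)² with x = -31.498, y = 41.307, so z ≈ 38.599 ≈ 38.6 km.
Check against S (with the unrounded solution): distance 55.91 ≈ 55.90 km. ✓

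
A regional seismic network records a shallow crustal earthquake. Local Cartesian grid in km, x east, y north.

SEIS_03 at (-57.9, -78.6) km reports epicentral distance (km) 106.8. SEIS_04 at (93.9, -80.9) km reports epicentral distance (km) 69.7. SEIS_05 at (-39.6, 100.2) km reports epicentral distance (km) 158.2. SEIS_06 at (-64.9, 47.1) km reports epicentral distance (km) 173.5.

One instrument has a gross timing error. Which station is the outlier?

SEIS_06

Solve using three stations at a time. Using SEIS_03, SEIS_04, SEIS_05 (subtract circle equations pairwise → linear system) gives (x, y) ≈ (40.2, -36.4).
Distances from that point to each station vs reported:
  SEIS_03: calculated 106.8 vs reported 106.8 → residual 0.0 km
  SEIS_04: calculated 69.7 vs reported 69.7 → residual 0.0 km
  SEIS_05: calculated 158.2 vs reported 158.2 → residual 0.0 km
  SEIS_06: calculated 134.2 vs reported 173.5 → residual 39.3 km
SEIS_03, SEIS_04, SEIS_05 are mutually consistent (residuals ≈ 0); SEIS_06 is off by 39.3 km.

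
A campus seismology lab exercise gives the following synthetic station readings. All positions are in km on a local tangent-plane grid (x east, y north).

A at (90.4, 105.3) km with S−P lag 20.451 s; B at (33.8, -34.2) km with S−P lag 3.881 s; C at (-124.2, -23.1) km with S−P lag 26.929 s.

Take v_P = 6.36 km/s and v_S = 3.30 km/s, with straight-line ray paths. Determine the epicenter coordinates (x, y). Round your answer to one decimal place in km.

Distance from S−P lag: d = Δt · v_P v_S / (v_P − v_S) = Δt · (6.36·3.30)/(6.36−3.30) ≈ 6.8588·Δt.
So d_A = 140.27, d_B = 26.62, d_C = 184.70 km.
Circle about each station: (x − 90.4)² + (y − 105.3)² = 140.27²; (x − 33.8)² + (y + 34.2)² = 26.62²; (x + 124.2)² + (y + 23.1)² = 184.70².
Subtracting the A equation from the B and C equations removes the quadratic terms:
-113.2 x − 279.0 y = 2018.88
-429.2 x − 256.8 y = -17739.42
Solving the 2×2 system: x ≈ 60.3, y ≈ -31.7 km.
Check against A (with the unrounded x, y): √((x − 90.4)²+(y − 105.3)²) = 140.27 ≈ 140.27 km. ✓

(60.3, -31.7)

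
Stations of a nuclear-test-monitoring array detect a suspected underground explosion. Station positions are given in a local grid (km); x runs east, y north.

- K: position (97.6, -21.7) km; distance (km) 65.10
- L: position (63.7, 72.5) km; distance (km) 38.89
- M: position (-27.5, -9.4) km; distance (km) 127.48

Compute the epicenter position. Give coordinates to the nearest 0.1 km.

Circle about each station: (x − 97.6)² + (y + 21.7)² = 65.10²; (x − 63.7)² + (y − 72.5)² = 38.89²; (x + 27.5)² + (y + 9.4)² = 127.48².
Subtracting pairs of circle equations eliminates x²+y² and gives linear equations (the radical axes):
-67.8 x + 188.4 y = 2042.87
-250.2 x + 24.6 y = -21165.18
Solving the 2×2 system: x ≈ 88.8, y ≈ 42.8 km.
Check against K (with the unrounded x, y): √((x − 97.6)²+(y + 21.7)²) = 65.10 ≈ 65.10 km. ✓

88.8 km east, 42.8 km north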